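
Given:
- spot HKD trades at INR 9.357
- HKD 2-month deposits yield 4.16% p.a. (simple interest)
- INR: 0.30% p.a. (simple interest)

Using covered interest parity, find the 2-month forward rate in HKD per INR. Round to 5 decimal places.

T = 2/12 years.
Growth of 1 INR over T: 1 + 0.0030×2/12 = 1.000500.
HKD accumulates by 1 + 0.0416×2/12 = 1.0069333.
So F = 9.357 × 1.000500 / 1.0069333 = 9.297218 (INR/HKD).
Quoted the other way: 1/9.297218 = 0.10756 HKD per INR.

0.10756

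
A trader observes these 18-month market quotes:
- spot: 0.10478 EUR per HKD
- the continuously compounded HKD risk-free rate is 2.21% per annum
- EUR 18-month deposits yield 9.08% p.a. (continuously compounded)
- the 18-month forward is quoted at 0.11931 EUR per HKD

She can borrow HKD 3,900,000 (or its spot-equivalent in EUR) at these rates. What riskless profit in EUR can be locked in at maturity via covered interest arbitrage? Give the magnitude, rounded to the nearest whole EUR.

EUR 12,725

T = 18/12 years.
Keep in HKD, deliver into the forward: 3,900,000·1.03370558·0.11931 = EUR 480,992.51.
Swap to EUR now, deposit: 3,900,000·0.10478·1.14591105 = EUR 468,267.38.
The quoted forward overvalues HKD, so borrow EUR, buy HKD at spot, deposit the HKD at 2.21%, and sell the proceeds forward at 0.11931.
The gap between the two covered legs is EUR 12,725.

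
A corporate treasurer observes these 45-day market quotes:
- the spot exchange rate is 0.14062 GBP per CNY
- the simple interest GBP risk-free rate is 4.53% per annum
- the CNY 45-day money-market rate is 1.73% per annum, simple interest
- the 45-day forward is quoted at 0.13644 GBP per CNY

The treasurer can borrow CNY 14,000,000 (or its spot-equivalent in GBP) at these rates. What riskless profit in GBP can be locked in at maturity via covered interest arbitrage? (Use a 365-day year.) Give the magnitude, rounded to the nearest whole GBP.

T = 45/365 years.
Route A — deposit CNY, sell forward: 14,000,000 × 1.002132877 × 0.13644 = GBP 1,914,234.14.
Route B — convert at spot, deposit GBP: 14,000,000 × 0.14062 × 1.005584932 = GBP 1,979,674.94.
The quoted forward undervalues CNY, so borrow CNY, convert to GBP at spot, deposit the GBP at 4.53%, and buy CNY forward at 0.13644 to cover the loan.
Profit = 1,979,674.94 − 1,914,234.14 = GBP 65,441.

GBP 65,441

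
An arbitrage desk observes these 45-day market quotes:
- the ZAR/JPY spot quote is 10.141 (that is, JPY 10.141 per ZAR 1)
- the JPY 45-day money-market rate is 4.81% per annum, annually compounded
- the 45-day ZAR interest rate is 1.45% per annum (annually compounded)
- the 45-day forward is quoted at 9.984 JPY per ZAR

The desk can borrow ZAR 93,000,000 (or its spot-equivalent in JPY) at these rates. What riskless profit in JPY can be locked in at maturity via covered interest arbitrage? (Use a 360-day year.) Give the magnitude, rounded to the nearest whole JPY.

T = 45/360 years.
Keep in ZAR, deliver into the forward: 93,000,000·1.00180110508·9.984 = JPY 930,184,347.68.
Swap to JPY now, deposit: 93,000,000·10.141·1.00588965135 = JPY 948,667,606.75.
The quoted forward undervalues ZAR, so borrow ZAR, convert to JPY at spot, deposit the JPY at 4.81%, and buy ZAR forward at 9.984 to cover the loan.
The gap between the two covered legs is JPY 18,483,259.

JPY 18,483,259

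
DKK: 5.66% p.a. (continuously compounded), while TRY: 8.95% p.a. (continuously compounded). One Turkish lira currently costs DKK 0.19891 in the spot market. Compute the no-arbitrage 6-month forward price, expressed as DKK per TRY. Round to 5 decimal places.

T = 6/12 years.
DKK growth factor: e^(0.0566×6/12) = 1.0287042.
TRY growth factor: e^(0.0895×6/12) = 1.0457664.
CIP: F = S · (grow DKK)/(grow TRY) = 0.19891 × 1.0287042/1.0457664 = 0.1956647 DKK per TRY.

0.19566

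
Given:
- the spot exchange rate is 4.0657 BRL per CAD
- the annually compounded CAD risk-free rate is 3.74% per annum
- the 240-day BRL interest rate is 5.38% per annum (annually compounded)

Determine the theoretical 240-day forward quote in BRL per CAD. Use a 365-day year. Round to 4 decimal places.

4.1078

T = 240/365 years.
BRL growth factor: (1 + 0.0538)^(240/365) = 1.0350571.
Growth of 1 CAD over T: (1 + 0.0374)^(240/365) = 1.0244369.
Forward (BRL per CAD) = 4.0657 × 1.0350571 / 1.0244369 = 4.107849.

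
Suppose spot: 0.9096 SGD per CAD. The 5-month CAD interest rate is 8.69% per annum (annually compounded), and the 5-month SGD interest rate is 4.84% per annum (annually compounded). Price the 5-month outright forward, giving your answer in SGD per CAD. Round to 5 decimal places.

T = 5/12 years.
SGD accumulates by (1 + 0.0484)^(5/12) = 1.019889.
CAD growth factor: (1 + 0.0869)^(5/12) = 1.0353305.
So F = 0.9096 × 1.019889 / 1.0353305 = 0.8960337 (SGD/CAD).

0.89603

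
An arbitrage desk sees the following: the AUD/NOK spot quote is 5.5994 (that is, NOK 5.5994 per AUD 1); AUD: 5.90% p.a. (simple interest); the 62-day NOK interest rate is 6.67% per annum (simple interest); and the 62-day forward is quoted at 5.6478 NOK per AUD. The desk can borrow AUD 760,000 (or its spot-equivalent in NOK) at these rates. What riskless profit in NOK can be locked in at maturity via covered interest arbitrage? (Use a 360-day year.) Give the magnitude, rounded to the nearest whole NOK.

T = 62/360 years.
Keep in AUD, deliver into the forward: 760,000·1.010161111·5.6478 = NOK 4,335,942.82.
Swap to NOK now, deposit: 760,000·5.5994·1.011487222 = NOK 4,304,428.38.
The quoted forward overvalues AUD, so borrow NOK, buy AUD at spot, deposit the AUD at 5.90%, and sell the proceeds forward at 5.6478.
The gap between the two covered legs is NOK 31,514.

NOK 31,514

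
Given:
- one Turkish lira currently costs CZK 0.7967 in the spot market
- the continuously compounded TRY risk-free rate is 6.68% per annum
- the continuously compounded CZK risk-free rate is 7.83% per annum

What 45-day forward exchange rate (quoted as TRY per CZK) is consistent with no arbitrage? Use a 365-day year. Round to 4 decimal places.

1.2534

T = 45/365 years.
Growth of 1 CZK over T: e^(0.0783×45/365) = 1.0097002.
Growth of 1 TRY over T: e^(0.0668×45/365) = 1.0082696.
CIP: F = S · (grow CZK)/(grow TRY) = 0.7967 × 1.0097002/1.0082696 = 0.7978304 CZK per TRY.
Quoted the other way: 1/0.7978304 = 1.2534 TRY per CZK.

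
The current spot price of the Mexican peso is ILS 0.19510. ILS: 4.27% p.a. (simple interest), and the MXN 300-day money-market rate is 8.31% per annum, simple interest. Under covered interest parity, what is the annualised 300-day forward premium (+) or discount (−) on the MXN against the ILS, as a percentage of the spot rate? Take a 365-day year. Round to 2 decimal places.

-3.78%

T = 300/365 years.
No-arbitrage forward: 0.1951 × 1.0350959 / 1.0683014 = 0.18903580 ILS/MXN.
(F − S)/S ÷ T = (0.18903580 − 0.1951)/0.1951/(300/365) = -0.037817 → -3.78%.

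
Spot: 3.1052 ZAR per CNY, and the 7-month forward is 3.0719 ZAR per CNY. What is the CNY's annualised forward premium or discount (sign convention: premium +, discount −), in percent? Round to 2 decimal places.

T = 7/12 years.
(F − S)/S = (3.0719 − 3.1052)/3.1052 = -0.0107239.
Per annum: -0.0107239 / (7/12) = -0.018384 = -1.84%.

-1.84%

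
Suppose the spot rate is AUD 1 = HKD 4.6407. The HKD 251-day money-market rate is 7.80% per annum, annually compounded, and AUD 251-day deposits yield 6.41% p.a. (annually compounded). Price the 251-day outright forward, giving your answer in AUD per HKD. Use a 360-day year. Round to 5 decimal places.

0.21354

T = 251/360 years.
HKD growth factor: (1 + 0.0780)^(251/360) = 1.053762.
Growth of 1 AUD over T: (1 + 0.0641)^(251/360) = 1.0442699.
So F = 4.6407 × 1.053762 / 1.0442699 = 4.682883 (HKD/AUD).
Invert for AUD per HKD: 1 / 4.682883 = 0.21354.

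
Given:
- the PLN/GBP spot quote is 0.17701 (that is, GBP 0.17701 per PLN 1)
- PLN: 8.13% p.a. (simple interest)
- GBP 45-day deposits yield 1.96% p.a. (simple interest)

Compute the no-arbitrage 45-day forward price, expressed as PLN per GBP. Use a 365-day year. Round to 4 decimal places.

5.6923

T = 45/365 years.
GBP growth factor: 1 + 0.0196×45/365 = 1.0024164.
PLN growth factor: 1 + 0.0813×45/365 = 1.0100233.
So F = 0.17701 × 1.0024164 / 1.0100233 = 0.1756769 (GBP/PLN).
Invert for PLN per GBP: 1 / 0.1756769 = 5.6923.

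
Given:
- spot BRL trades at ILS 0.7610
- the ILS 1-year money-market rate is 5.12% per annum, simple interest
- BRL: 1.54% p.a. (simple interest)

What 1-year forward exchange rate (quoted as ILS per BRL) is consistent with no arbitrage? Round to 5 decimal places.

0.78783

T = 1 year.
ILS accumulates by 1 + 0.0512×1 = 1.051200.
BRL growth factor: 1 + 0.0154×1 = 1.015400.
CIP: F = S · (grow ILS)/(grow BRL) = 0.761 × 1.051200/1.015400 = 0.7878306 ILS per BRL.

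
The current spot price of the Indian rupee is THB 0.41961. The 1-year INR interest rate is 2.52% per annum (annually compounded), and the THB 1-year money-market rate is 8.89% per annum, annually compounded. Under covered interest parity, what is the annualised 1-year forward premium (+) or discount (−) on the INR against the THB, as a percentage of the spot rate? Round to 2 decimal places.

T = 1 year.
CIP forward (THB per INR) = 0.41961 × 1.088900/1.025200 = 0.44568214.
Annualised premium = (F − S)/S × (1/T) = (0.44568214 − 0.41961)/0.41961 ÷ 1 = 6.21%.

+6.21%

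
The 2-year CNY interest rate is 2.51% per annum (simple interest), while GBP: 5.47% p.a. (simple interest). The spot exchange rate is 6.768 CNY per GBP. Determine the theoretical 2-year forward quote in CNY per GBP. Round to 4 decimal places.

T = 2 years.
CNY accumulates by 1 + 0.0251×2 = 1.050200.
Growth of 1 GBP over T: 1 + 0.0547×2 = 1.109400.
Forward (CNY per GBP) = 6.768 × 1.050200 / 1.109400 = 6.406845.

6.4068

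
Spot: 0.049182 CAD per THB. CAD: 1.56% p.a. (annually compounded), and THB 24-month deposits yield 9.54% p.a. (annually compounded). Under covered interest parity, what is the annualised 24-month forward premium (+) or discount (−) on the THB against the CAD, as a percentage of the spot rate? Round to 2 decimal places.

T = 2 years.
CIP forward (CAD per THB) = 0.049182 × 1.0314434/1.1999012 = 0.042277189.
(F − S)/S ÷ T = (0.042277189 − 0.049182)/0.049182/2 = -0.070197 → -7.02%.

-7.02%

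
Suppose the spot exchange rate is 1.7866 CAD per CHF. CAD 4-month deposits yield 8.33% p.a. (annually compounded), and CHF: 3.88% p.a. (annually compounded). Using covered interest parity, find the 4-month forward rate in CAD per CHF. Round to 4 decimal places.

1.8118

T = 4/12 years.
Growth of 1 CAD over T: (1 + 0.0833)^(4/12) = 1.0270295.
Growth of 1 CHF over T: (1 + 0.0388)^(4/12) = 1.0127696.
CIP: F = S · (grow CAD)/(grow CHF) = 1.7866 × 1.0270295/1.0127696 = 1.811756 CAD per CHF.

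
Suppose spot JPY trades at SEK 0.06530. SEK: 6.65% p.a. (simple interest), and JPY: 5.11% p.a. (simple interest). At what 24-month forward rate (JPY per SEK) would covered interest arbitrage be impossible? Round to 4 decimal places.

T = 2 years.
SEK accumulates by 1 + 0.0665×2 = 1.133000.
Growth of 1 JPY over T: 1 + 0.0511×2 = 1.102200.
So F = 0.0653 × 1.133000 / 1.102200 = 0.067124750 (SEK/JPY).
Invert for JPY per SEK: 1 / 0.067124750 = 14.8976.

14.8976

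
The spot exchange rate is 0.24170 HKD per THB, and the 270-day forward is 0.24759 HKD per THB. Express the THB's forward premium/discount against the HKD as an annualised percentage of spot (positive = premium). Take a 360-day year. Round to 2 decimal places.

T = 270/360 years.
Period premium: (0.24759 − 0.2417)/0.2417 = 0.0243691.
×(1/T) gives 3.25% p.a.

+3.25%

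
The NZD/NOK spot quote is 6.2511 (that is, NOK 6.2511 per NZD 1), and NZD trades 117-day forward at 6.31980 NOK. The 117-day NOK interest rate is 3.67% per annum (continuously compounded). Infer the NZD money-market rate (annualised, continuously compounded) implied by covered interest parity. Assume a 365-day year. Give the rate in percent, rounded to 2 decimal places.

0.26%

T = 117/365 years.
By CIP, F/S equals the NOK-to-NZD growth ratio: 6.3198/6.2511 = 1.0109901.
The NOK side grows by e^(0.0367×117/365) = 1.0118336.
So the NZD growth factor = 1.0008343.
r = ln(1.0008343)/(117/365) = 0.002602 → 0.26%.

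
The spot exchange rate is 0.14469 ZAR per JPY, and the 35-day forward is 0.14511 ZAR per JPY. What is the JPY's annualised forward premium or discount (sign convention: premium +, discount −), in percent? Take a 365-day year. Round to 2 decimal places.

T = 35/365 years.
(F − S)/S = (0.14511 − 0.14469)/0.14469 = 0.0029028.
Per annum: 0.0029028 / (35/365) = 0.030272 = 3.03%.

+3.03%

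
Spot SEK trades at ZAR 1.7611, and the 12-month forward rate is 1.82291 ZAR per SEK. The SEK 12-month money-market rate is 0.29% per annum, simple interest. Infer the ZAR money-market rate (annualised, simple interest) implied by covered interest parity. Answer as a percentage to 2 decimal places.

3.81%

T = 1 year.
F/S = 1.82291/1.7611 = 1.0350974 = (growth of ZAR) / (growth of SEK).
The SEK side grows by 1 + 0.0029×1 = 1.002900.
That pins the ZAR growth at 1.0380992.
(1.0380992 − 1)/T = 0.038099, i.e. 3.81%.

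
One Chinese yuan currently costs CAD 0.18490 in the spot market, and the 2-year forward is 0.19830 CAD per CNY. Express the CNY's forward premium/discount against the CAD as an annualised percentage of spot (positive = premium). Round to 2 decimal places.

+3.62%

T = 2 years.
Period premium: (0.19830 − 0.1849)/0.1849 = 0.0724716.
Annualise by dividing by T: 0.0724716 / 2 = 0.036236 → 3.62%.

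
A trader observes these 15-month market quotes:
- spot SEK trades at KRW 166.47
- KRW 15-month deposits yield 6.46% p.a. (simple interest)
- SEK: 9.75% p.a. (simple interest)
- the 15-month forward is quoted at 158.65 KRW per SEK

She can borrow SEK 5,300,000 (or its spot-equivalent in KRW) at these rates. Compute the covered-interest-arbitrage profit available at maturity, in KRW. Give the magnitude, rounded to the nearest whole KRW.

T = 15/12 years.
Keep in SEK, deliver into the forward: 5,300,000·1.121875·158.65 = KRW 943,322,984.38.
Swap to KRW now, deposit: 5,300,000·166.47·1.080750 = KRW 953,535,998.25.
The quoted forward undervalues SEK, so borrow SEK, convert to KRW at spot, deposit the KRW at 6.46%, and buy SEK forward at 158.65 to cover the loan.
Arbitrage profit = |943,322,984.38 − 953,535,998.25| = KRW 10,213,014.

KRW 10,213,014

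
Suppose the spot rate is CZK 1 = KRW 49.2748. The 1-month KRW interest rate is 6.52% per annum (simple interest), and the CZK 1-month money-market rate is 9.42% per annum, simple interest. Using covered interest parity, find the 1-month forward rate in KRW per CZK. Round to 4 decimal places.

T = 1/12 years.
Growth of 1 KRW over T: 1 + 0.0652×1/12 = 1.00543333.
CZK growth factor: 1 + 0.0942×1/12 = 1.007850.
So F = 49.2748 × 1.00543333 / 1.007850 = 49.156647 (KRW/CZK).

49.1566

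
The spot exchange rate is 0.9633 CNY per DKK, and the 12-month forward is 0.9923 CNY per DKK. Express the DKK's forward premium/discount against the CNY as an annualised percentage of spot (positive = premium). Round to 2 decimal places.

T = 1 year.
(F − S)/S = (0.9923 − 0.9633)/0.9633 = 0.0301048.
×(1/T) gives 3.01% p.a.

+3.01%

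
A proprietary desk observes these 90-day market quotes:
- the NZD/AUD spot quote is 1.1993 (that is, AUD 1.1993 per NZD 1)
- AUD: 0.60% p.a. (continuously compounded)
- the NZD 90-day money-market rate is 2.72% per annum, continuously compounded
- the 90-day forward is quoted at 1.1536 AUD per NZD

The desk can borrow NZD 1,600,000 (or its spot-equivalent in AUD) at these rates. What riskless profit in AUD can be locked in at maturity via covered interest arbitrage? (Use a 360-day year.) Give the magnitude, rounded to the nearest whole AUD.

AUD 63,407

T = 90/360 years.
Keep in NZD, deliver into the forward: 1,600,000·1.006823172·1.1536 = AUD 1,858,353.94.
Swap to AUD now, deposit: 1,600,000·1.1993·1.001501126 = AUD 1,921,760.48.
The quoted forward undervalues NZD, so borrow NZD, convert to AUD at spot, deposit the AUD at 0.60%, and buy NZD forward at 1.1536 to cover the loan.
Profit = 1,921,760.48 − 1,858,353.94 = AUD 63,407.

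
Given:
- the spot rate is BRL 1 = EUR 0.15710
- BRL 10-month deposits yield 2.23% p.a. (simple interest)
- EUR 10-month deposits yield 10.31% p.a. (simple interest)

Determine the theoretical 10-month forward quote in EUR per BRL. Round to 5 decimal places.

T = 10/12 years.
Growth of 1 EUR over T: 1 + 0.1031×10/12 = 1.0859167.
BRL accumulates by 1 + 0.0223×10/12 = 1.0185833.
So F = 0.1571 × 1.0859167 / 1.0185833 = 0.1674851 (EUR/BRL).

0.16749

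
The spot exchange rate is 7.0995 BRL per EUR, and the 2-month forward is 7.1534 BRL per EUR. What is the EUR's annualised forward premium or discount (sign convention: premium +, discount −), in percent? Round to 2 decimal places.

T = 2/12 years.
EUR trades forward at +0.75921% vs spot over the period.
Annualise by dividing by T: 0.0075921 / (2/12) = 0.045553 → 4.56%.

+4.56%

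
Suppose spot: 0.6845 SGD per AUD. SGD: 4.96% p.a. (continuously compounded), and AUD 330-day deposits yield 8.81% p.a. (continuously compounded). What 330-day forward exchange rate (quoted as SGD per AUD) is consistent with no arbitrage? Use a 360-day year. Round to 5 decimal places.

0.66076

T = 330/360 years.
Growth of 1 SGD over T: e^(0.0496×330/360) = 1.0465161.
Growth of 1 AUD over T: e^(0.0881×330/360) = 1.0841089.
CIP: F = S · (grow SGD)/(grow AUD) = 0.6845 × 1.0465161/1.0841089 = 0.6607641 SGD per AUD.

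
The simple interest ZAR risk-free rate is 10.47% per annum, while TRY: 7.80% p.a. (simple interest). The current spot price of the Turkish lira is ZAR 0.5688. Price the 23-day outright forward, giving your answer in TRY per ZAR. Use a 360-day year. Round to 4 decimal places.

T = 23/360 years.
Growth of 1 ZAR over T: 1 + 0.1047×23/360 = 1.0066892.
Growth of 1 TRY over T: 1 + 0.0780×23/360 = 1.0049833.
CIP: F = S · (grow ZAR)/(grow TRY) = 0.5688 × 1.0066892/1.0049833 = 0.5697655 ZAR per TRY.
Invert for TRY per ZAR: 1 / 0.5697655 = 1.7551.

1.7551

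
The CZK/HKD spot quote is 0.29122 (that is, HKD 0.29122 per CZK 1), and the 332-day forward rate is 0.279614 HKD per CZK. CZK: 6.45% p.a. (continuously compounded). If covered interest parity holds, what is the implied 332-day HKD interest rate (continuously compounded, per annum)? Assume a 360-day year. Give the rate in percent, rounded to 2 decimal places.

2.04%

T = 332/360 years.
F/S = 0.279614/0.29122 = 0.9601470 = (growth of HKD) / (growth of CZK).
The CZK side grows by e^(0.0645×332/360) = 1.0612881.
Hence g_HKD = 1.0189926.
Take logs: ln 1.0189926 / (332/360) = 0.020401, so 2.04%.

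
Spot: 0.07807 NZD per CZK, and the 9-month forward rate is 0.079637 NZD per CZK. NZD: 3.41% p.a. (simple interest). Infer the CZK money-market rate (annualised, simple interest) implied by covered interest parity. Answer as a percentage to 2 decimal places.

T = 9/12 years.
F/S = 0.079637/0.07807 = 1.0200717 = (growth of NZD) / (growth of CZK).
The NZD side grows by 1 + 0.0341×9/12 = 1.025575.
That pins the CZK growth at 1.005395.
r = (1.005395 − 1)/(9/12) = 0.007193 → 0.72%.

0.72%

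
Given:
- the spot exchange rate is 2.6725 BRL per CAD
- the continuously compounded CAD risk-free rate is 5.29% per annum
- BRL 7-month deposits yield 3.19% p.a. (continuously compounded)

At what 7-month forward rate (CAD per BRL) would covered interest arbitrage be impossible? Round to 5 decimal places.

T = 7/12 years.
BRL accumulates by e^(0.0319×7/12) = 1.0187825.
CAD accumulates by e^(0.0529×7/12) = 1.0313394.
CIP: F = S · (grow BRL)/(grow CAD) = 2.6725 × 1.0187825/1.0313394 = 2.639961 BRL per CAD.
Quoted the other way: 1/2.639961 = 0.37879 CAD per BRL.

0.37879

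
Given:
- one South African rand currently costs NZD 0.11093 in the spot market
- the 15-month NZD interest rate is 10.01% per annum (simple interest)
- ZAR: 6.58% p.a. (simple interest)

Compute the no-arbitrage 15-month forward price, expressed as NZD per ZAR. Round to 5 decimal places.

T = 15/12 years.
NZD accumulates by 1 + 0.1001×15/12 = 1.125125.
ZAR growth factor: 1 + 0.0658×15/12 = 1.082250.
So F = 0.11093 × 1.125125 / 1.082250 = 0.1153247 (NZD/ZAR).

0.11532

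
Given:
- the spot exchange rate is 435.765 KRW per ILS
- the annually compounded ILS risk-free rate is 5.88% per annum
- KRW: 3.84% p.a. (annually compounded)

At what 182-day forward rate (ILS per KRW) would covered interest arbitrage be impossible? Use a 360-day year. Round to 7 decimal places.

T = 182/360 years.
Growth of 1 KRW over T: (1 + 0.0384)^(182/360) = 1.0192325.
ILS growth factor: (1 + 0.0588)^(182/360) = 1.0293068.
CIP: F = S · (grow KRW)/(grow ILS) = 435.765 × 1.0192325/1.0293068 = 431.5000 KRW per ILS.
Invert for ILS per KRW: 1 / 431.5000 = 0.0023175.

0.0023175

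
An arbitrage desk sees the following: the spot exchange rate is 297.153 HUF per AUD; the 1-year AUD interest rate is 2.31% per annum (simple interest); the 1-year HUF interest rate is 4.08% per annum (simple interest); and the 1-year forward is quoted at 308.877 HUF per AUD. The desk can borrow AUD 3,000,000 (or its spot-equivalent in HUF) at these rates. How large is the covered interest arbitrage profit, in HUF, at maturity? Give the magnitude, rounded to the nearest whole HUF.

HUF 20,205,649

T = 1 year.
Keep in AUD, deliver into the forward: 3,000,000·1.023100·308.877 = HUF 948,036,176.10.
Swap to HUF now, deposit: 3,000,000·297.153·1.040800 = HUF 927,830,527.20.
The quoted forward overvalues AUD, so borrow HUF, buy AUD at spot, deposit the AUD at 2.31%, and sell the proceeds forward at 308.877.
Profit = 948,036,176.10 − 927,830,527.20 = HUF 20,205,649.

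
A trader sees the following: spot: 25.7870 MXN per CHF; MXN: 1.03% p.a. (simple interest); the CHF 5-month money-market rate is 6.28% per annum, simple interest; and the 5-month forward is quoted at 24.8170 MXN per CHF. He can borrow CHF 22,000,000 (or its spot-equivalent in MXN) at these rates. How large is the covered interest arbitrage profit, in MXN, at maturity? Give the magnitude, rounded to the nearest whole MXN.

MXN 9,488,403

T = 5/12 years.
Invest the CHF and cover forward: 22,000,000 × 1.02616666667 × 24.8170 = MXN 560,260,319.67.
Convert at spot and invest in MXN: 22,000,000 × 25.7870 × 1.00429166667 = MXN 569,748,722.59.
The quoted forward undervalues CHF, so borrow CHF, convert to MXN at spot, deposit the MXN at 1.03%, and buy CHF forward at 24.8170 to cover the loan.
The gap between the two covered legs is MXN 9,488,403.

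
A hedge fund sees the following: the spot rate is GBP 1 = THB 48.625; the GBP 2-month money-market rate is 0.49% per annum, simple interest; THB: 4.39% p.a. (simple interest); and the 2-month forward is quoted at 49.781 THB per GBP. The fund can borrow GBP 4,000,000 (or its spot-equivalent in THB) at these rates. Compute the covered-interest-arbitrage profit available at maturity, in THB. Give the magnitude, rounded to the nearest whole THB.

THB 3,363,526

T = 2/12 years.
Route A — deposit GBP, sell forward: 4,000,000 × 1.00081666667 × 49.781 = THB 199,286,617.93.
Route B — convert at spot, deposit THB: 4,000,000 × 48.625 × 1.00731666667 = THB 195,923,091.67.
The quoted forward overvalues GBP, so borrow THB, buy GBP at spot, deposit the GBP at 0.49%, and sell the proceeds forward at 49.781.
Arbitrage profit = |199,286,617.93 − 195,923,091.67| = THB 3,363,526.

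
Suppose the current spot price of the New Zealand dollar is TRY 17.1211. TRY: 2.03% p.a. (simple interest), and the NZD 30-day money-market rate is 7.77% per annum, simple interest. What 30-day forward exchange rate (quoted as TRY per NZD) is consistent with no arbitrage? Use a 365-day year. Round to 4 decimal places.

T = 30/365 years.
Growth of 1 TRY over T: 1 + 0.0203×30/365 = 1.00166849.
NZD growth factor: 1 + 0.0777×30/365 = 1.0063863.
So F = 17.1211 × 1.00166849 / 1.0063863 = 17.040838 (TRY/NZD).

17.0408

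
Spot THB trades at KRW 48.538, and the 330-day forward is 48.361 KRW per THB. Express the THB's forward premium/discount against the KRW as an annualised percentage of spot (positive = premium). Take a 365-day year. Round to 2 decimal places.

T = 330/365 years.
(F − S)/S = (48.361 − 48.538)/48.538 = -0.0036466.
Per annum: -0.0036466 / (330/365) = -0.004033 = -0.40%.

-0.40%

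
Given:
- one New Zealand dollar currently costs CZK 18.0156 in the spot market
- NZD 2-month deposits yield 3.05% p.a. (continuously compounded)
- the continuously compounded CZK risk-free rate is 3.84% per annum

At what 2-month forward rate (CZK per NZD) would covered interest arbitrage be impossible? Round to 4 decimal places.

T = 2/12 years.
CZK accumulates by e^(0.0384×2/12) = 1.00642052.
NZD accumulates by e^(0.0305×2/12) = 1.00509628.
CIP: F = S · (grow CZK)/(grow NZD) = 18.0156 × 1.00642052/1.00509628 = 18.039336 CZK per NZD.

18.0393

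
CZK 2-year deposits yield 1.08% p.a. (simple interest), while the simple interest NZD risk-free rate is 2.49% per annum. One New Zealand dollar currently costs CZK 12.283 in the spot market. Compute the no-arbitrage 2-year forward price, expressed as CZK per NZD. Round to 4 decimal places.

T = 2 years.
Growth of 1 CZK over T: 1 + 0.0108×2 = 1.021600.
Growth of 1 NZD over T: 1 + 0.0249×2 = 1.049800.
CIP: F = S · (grow CZK)/(grow NZD) = 12.283 × 1.021600/1.049800 = 11.953051 CZK per NZD.

11.9531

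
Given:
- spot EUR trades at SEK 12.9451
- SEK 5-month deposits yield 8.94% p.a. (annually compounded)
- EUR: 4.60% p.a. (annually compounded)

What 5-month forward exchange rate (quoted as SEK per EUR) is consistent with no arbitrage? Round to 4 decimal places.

T = 5/12 years.
SEK growth factor: (1 + 0.0894)^(5/12) = 1.03632205.
Growth of 1 EUR over T: (1 + 0.0460)^(5/12) = 1.01891558.
CIP: F = S · (grow SEK)/(grow EUR) = 12.9451 × 1.03632205/1.01891558 = 13.166245 SEK per EUR.

13.1662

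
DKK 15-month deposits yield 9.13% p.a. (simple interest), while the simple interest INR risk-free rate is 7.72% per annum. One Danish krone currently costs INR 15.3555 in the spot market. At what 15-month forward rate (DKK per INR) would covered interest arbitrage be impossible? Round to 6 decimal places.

0.066170

T = 15/12 years.
INR accumulates by 1 + 0.0772×15/12 = 1.096500.
Growth of 1 DKK over T: 1 + 0.0913×15/12 = 1.114125.
Forward (INR per DKK) = 15.3555 × 1.096500 / 1.114125 = 15.11258.
Invert for DKK per INR: 1 / 15.11258 = 0.066170.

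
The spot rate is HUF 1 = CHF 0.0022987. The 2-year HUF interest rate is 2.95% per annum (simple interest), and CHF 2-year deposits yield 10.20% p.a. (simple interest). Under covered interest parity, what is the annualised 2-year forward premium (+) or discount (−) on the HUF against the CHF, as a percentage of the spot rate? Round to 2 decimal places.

T = 2 years.
No-arbitrage forward: 0.0022987 × 1.204000 / 1.059000 = 0.0026134417 CHF/HUF.
(F − S)/S ÷ T = (0.0026134417 − 0.0022987)/0.0022987/2 = 0.068461 → 6.85%.

+6.85%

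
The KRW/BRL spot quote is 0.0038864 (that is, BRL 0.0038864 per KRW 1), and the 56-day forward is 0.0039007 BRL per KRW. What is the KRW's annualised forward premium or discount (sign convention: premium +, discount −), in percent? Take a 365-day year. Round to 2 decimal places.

+2.40%

T = 56/365 years.
Period premium: (0.0039007 − 0.0038864)/0.0038864 = 0.0036795.
×(1/T) gives 2.40% p.a.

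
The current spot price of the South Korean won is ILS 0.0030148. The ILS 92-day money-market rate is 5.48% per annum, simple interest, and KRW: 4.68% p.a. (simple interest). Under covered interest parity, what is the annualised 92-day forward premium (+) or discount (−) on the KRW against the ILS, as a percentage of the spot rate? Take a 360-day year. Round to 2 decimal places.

T = 92/360 years.
F = S · g_ILS/g_KRW = 0.0030148 × 1.0140044/1.011960 = 0.0030208906.
Annualised premium = (F − S)/S × (1/T) = (0.0030208906 − 0.0030148)/0.0030148 ÷ (92/360) = 0.79%.

+0.79%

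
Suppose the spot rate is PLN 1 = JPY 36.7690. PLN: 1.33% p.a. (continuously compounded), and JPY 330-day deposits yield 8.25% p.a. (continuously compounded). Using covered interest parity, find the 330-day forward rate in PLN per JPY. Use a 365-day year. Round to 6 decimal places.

0.025547

T = 330/365 years.
JPY growth factor: e^(0.0825×330/365) = 1.0774413.
PLN accumulates by e^(0.0133×330/365) = 1.0120972.
Forward (JPY per PLN) = 36.769 × 1.0774413 / 1.0120972 = 39.14292.
Quoted the other way: 1/39.14292 = 0.025547 PLN per JPY.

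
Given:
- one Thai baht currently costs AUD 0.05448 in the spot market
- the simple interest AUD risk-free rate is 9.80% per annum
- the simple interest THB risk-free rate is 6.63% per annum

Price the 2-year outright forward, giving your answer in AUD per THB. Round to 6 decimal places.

T = 2 years.
AUD growth factor: 1 + 0.0980×2 = 1.196000.
Growth of 1 THB over T: 1 + 0.0663×2 = 1.132600.
So F = 0.05448 × 1.196000 / 1.132600 = 0.05752965 (AUD/THB).

0.057530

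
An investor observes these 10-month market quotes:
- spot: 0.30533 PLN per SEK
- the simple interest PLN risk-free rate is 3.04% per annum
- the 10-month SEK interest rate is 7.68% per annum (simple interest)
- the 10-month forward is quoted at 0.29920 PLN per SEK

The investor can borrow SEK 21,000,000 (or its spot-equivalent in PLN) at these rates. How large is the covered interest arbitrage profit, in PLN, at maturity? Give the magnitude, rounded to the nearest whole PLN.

T = 10/12 years.
Keep in SEK, deliver into the forward: 21,000,000·1.064000·0.29920 = PLN 6,685,324.80.
Swap to PLN now, deposit: 21,000,000·0.30533·1.025333333 = PLN 6,574,365.56.
The quoted forward overvalues SEK, so borrow PLN, buy SEK at spot, deposit the SEK at 7.68%, and sell the proceeds forward at 0.29920.
The gap between the two covered legs is PLN 110,959.

PLN 110,959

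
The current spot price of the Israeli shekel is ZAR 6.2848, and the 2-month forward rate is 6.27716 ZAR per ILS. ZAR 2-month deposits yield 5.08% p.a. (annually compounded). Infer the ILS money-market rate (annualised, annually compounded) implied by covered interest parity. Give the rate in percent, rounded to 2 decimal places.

5.85%

T = 2/12 years.
By CIP, F/S equals the ZAR-to-ILS growth ratio: 6.27716/6.2848 = 0.9987844.
ZAR growth factor: (1 + 0.0508)^(2/12) = 1.0082928.
That pins the ILS growth at 1.009520.
Annualise: 1.009520^(12/2) − 1 = 0.058497 = 5.85%.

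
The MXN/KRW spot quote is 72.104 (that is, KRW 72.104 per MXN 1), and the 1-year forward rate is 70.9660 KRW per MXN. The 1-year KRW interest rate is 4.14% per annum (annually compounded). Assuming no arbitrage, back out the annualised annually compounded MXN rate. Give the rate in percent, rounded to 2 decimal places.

5.81%

T = 1 year.
CIP gives F = S · g_KRW/g_MXN, so g_KRW/g_MXN = 70.966/72.104 = 0.9842172.
KRW growth factor: (1 + 0.0414)^1 = 1.041400.
Hence g_MXN = 1.0580998.
Annualise: 1.0580998^(1/1) − 1 = 0.058100 = 5.81%.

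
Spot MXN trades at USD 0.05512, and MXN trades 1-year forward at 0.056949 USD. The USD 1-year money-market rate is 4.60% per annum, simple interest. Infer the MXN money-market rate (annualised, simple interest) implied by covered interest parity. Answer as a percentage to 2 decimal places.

1.24%

T = 1 year.
F/S = 0.056949/0.05512 = 1.0331821 = (growth of USD) / (growth of MXN).
The USD side grows by 1 + 0.0460×1 = 1.046000.
So the MXN growth factor = 1.0124062.
r = (1.0124062 − 1)/1 = 0.012406 → 1.24%.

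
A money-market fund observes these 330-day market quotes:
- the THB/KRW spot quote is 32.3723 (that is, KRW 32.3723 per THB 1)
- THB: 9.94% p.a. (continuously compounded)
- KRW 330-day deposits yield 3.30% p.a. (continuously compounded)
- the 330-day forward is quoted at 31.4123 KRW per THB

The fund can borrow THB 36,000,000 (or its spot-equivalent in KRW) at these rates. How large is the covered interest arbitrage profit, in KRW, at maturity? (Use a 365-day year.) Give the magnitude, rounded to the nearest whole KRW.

KRW 36,479,195

T = 330/365 years.
Invest the THB and cover forward: 36,000,000 × 1.094030401753 × 31.4123 = KRW 1,237,176,402.80.
Convert at spot and invest in KRW: 36,000,000 × 32.3723 × 1.030285158089 = KRW 1,200,697,208.04.
The quoted forward overvalues THB, so borrow KRW, buy THB at spot, deposit the THB at 9.94%, and sell the proceeds forward at 31.4123.
The gap between the two covered legs is KRW 36,479,195.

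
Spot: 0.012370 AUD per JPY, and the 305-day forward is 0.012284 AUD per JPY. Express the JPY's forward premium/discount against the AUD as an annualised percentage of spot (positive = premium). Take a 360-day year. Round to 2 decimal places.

-0.82%

T = 305/360 years.
(F − S)/S = (0.012284 − 0.01237)/0.01237 = -0.0069523.
×(1/T) gives -0.82% p.a.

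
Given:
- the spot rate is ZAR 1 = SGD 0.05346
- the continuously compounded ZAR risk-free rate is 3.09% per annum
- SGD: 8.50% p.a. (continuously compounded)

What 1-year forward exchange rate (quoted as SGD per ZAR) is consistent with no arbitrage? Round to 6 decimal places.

0.056432

T = 1 year.
SGD accumulates by e^(0.0850×1) = 1.0887171.
Growth of 1 ZAR over T: e^(0.0309×1) = 1.0313824.
So F = 0.05346 × 1.0887171 / 1.0313824 = 0.05643185 (SGD/ZAR).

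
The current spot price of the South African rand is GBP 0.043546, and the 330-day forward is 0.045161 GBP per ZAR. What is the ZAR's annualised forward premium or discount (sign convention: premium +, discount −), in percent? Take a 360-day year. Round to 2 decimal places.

+4.05%

T = 330/360 years.
(F − S)/S = (0.045161 − 0.043546)/0.043546 = 0.0370872.
×(1/T) gives 4.05% p.a.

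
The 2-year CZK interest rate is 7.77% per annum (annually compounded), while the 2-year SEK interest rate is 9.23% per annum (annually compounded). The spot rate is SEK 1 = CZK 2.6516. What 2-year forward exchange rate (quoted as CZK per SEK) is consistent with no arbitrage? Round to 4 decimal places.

T = 2 years.
CZK growth factor: (1 + 0.0777)^2 = 1.1614373.
Growth of 1 SEK over T: (1 + 0.0923)^2 = 1.1931193.
CIP: F = S · (grow CZK)/(grow SEK) = 2.6516 × 1.1614373/1.1931193 = 2.581190 CZK per SEK.

2.5812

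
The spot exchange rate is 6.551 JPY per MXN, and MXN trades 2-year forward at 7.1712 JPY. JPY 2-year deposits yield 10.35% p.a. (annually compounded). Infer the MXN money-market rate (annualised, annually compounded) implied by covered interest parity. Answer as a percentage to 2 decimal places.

T = 2 years.
By CIP, F/S equals the JPY-to-MXN growth ratio: 7.1712/6.551 = 1.0946726.
JPY growth factor: (1 + 0.1035)^2 = 1.2177122.
That pins the MXN growth at 1.1123985.
r = 1.1123985^(1/2) − 1 = 0.054703 → 5.47%.

5.47%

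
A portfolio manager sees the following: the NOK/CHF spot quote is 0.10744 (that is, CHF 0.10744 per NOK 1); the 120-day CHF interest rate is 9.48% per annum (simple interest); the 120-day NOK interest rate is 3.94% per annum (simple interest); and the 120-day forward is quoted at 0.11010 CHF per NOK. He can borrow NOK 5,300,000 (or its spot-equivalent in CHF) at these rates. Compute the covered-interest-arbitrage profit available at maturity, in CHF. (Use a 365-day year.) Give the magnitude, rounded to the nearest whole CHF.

T = 120/365 years.
Keep in NOK, deliver into the forward: 5,300,000·1.01295342·0.11010 = CHF 591,088.71.
Swap to CHF now, deposit: 5,300,000·0.10744·1.03116712 = CHF 587,179.56.
The quoted forward overvalues NOK, so borrow CHF, buy NOK at spot, deposit the NOK at 3.94%, and sell the proceeds forward at 0.11010.
Profit = 591,088.71 − 587,179.56 = CHF 3,909.

CHF 3,909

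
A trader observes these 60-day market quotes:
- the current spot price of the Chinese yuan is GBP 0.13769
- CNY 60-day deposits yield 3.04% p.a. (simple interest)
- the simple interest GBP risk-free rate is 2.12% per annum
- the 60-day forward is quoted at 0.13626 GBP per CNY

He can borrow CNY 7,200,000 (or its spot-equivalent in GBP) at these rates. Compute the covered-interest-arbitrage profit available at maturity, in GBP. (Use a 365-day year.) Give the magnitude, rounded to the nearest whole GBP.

T = 60/365 years.
Route A — deposit CNY, sell forward: 7,200,000 × 1.00499726 × 0.13626 = GBP 985,974.67.
Route B — convert at spot, deposit GBP: 7,200,000 × 0.13769 × 1.00348493 = GBP 994,822.85.
The quoted forward undervalues CNY, so borrow CNY, convert to GBP at spot, deposit the GBP at 2.12%, and buy CNY forward at 0.13626 to cover the loan.
The gap between the two covered legs is GBP 8,848.

GBP 8,848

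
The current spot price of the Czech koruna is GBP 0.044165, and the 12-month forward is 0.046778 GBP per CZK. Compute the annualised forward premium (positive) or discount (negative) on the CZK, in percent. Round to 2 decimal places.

T = 1 year.
Period premium: (0.046778 − 0.044165)/0.044165 = 0.0591645.
Per annum: 0.0591645 / 1 = 0.059165 = 5.92%.

+5.92%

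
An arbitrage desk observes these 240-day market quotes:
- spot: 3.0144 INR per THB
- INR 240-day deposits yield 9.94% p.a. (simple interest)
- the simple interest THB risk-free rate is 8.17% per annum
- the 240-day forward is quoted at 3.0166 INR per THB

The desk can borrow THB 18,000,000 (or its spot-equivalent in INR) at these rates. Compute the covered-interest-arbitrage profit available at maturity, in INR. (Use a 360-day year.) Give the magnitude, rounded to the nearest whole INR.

INR 598,502

T = 240/360 years.
Invest the THB and cover forward: 18,000,000 × 1.0544666667 × 3.0166 = INR 57,256,274.64.
Convert at spot and invest in INR: 18,000,000 × 3.0144 × 1.0662666667 = INR 57,854,776.32.
The quoted forward undervalues THB, so borrow THB, convert to INR at spot, deposit the INR at 9.94%, and buy THB forward at 3.0166 to cover the loan.
The gap between the two covered legs is INR 598,502.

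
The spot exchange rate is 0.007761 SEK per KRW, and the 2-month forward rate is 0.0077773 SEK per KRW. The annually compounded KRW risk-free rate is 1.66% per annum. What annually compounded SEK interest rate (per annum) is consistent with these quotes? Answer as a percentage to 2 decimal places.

T = 2/12 years.
By CIP, F/S equals the SEK-to-KRW growth ratio: 0.0077773/0.007761 = 1.0021002.
KRW growth factor: (1 + 0.0166)^(2/12) = 1.0027477.
That pins the SEK growth at 1.0048537.
Annualise: 1.0048537^(12/2) − 1 = 0.029478 = 2.95%.

2.95%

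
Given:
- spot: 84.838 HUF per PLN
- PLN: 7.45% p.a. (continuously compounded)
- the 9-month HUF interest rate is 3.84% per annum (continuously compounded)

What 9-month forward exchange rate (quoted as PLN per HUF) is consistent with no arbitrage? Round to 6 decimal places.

0.012111

T = 9/12 years.
HUF growth factor: e^(0.0384×9/12) = 1.0292187.
PLN growth factor: e^(0.0745×9/12) = 1.0574655.
Forward (HUF per PLN) = 84.838 × 1.0292187 / 1.0574655 = 82.57182.
Quoted the other way: 1/82.57182 = 0.012111 PLN per HUF.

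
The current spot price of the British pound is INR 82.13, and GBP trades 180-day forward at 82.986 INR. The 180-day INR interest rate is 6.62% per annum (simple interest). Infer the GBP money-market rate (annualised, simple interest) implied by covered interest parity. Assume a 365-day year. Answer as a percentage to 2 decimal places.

T = 180/365 years.
By CIP, F/S equals the INR-to-GBP growth ratio: 82.986/82.13 = 1.0104225.
INR growth factor: 1 + 0.0662×180/365 = 1.0326466.
Hence g_GBP = 1.0219949.
r = (1.0219949 − 1)/(180/365) = 0.044601 → 4.46%.

4.46%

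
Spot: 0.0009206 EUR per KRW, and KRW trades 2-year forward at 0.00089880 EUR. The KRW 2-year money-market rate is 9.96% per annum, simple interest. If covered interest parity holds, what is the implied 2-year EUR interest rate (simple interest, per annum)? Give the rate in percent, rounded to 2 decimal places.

8.54%

T = 2 years.
By CIP, F/S equals the EUR-to-KRW growth ratio: 0.0008988/0.0009206 = 0.9763198.
The KRW side grows by 1 + 0.0996×2 = 1.199200.
That pins the EUR growth at 1.1708027.
(1.1708027 − 1)/T = 0.085401, i.e. 8.54%.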